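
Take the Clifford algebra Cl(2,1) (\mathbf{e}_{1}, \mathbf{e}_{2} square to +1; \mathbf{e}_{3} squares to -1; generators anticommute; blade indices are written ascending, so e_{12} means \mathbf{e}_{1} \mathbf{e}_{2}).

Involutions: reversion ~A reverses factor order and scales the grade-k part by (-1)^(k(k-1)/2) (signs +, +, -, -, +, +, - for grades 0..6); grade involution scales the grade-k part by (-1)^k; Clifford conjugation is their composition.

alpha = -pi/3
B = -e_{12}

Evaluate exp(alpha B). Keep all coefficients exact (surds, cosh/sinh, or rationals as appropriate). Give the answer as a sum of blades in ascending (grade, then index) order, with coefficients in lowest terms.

B^2 = (-1)^2*(e_{12})^2 = 1*(-1) = -1 (a basis 2-blade squares to minus the product of its generators' squares).
B^2 = -1 — B^2 < 0, so the exponential closes trigonometrically: l = 1, alpha*l = - \frac{\pi}{3}, so exp(alpha B) = cos(- \frac{\pi}{3}) + (sin(- \frac{\pi}{3})/1)*B = \frac{1}{2} + (- \frac{\sqrt{3}}{2})*B.
Answer: \frac{1}{2} + \frac{\sqrt{3}}{2} e_{12}


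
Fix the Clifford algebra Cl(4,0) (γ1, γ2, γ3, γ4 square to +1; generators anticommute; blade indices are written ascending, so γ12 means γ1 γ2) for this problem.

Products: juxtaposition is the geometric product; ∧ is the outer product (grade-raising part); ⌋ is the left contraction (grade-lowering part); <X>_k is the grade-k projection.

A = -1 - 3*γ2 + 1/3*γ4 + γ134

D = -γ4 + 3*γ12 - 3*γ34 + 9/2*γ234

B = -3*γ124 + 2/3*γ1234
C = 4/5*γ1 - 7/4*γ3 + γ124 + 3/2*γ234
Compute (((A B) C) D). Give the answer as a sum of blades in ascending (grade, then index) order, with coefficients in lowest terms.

step 1: -2/3*γ2 - γ12 - 9*γ14 - 3*γ23 - 2/9*γ123 + 3*γ124 + 2*γ134 - 2/3*γ1234
step 2: -3 + γ1 - 59/20*γ2 + 2/3*γ3 + 127/10*γ4 - 187/90*γ12 + 9/2*γ13 + 9/2*γ14 + 269/90*γ23 + 12/5*γ24 + 37/45*γ34 - 283/20*γ123 - 7/6*γ124 - 57/4*γ134 + 8/15*γ234 + 21/4*γ1234
step 3: -32/5 - 2481/40*γ1 - 3/2*γ2 + 3259/36*γ3 - 179/20*γ4 + 1729/24*γ12 + 203/15*γ13 + 1679/40*γ14 + 4639/60*γ23 + 269/60*γ24 - 2483/120*γ34 + 27/2*γ123 + 2807/45*γ124 - 369/20*γ134 - 907/18*γ234 + 547/20*γ1234
Answer: -32/5 - 2481/40*γ1 - 3/2*γ2 + 3259/36*γ3 - 179/20*γ4 + 1729/24*γ12 + 203/15*γ13 + 1679/40*γ14 + 4639/60*γ23 + 269/60*γ24 - 2483/120*γ34 + 27/2*γ123 + 2807/45*γ124 - 369/20*γ134 - 907/18*γ234 + 547/20*γ1234


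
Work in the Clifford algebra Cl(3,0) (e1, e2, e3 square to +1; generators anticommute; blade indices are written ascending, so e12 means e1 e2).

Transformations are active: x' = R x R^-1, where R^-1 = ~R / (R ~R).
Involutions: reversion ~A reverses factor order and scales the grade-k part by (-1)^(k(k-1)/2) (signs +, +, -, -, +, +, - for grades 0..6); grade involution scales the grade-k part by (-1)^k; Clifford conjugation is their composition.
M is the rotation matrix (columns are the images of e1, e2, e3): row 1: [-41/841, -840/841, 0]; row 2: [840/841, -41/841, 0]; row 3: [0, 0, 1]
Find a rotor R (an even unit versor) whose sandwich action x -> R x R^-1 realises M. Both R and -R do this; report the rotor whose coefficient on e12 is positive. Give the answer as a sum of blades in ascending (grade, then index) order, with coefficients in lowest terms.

Method: write R = a + b12*e12 + b13*e13 + b23*e23 with a^2 + b12^2 + b13^2 + b23^2 = 1 (so R^-1 = ~R). Expanding the columns R e_j ~R gives tr M = 4a^2 - 1 and, from the antisymmetric part, M21 - M12 = -4a*b12, M13 - M31 = 4a*b13, M32 - M23 = -4a*b23.
Here tr M = 759/841, so a^2 = (1 + tr M)/4 = 400/841 and a = ±20/29. Taking a = 20/29: M21 - M12 = 1680/841, M13 - M31 = 0, M32 - M23 = 0, giving b12 = -21/29, b13 = 0, b23 = 0, i.e. R = 20/29 - 21/29*e12.
Its e12 coefficient is negative, so report the other preimage -R.
Answer: -20/29 + 21/29*e12. Uniqueness: Spin(3) -> SO(3) maps R and -R to the same rotation of trace 759/841; fixing the sign of the e12 coefficient removes the ambiguity.


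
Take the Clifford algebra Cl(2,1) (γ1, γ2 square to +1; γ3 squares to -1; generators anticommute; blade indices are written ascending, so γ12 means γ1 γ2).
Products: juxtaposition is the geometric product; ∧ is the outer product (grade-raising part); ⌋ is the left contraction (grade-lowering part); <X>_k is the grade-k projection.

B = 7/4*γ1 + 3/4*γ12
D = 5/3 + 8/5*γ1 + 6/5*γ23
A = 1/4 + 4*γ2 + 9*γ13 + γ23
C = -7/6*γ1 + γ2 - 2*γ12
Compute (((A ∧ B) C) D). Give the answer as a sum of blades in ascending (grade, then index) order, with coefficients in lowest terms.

step 1: 7/16*γ1 - 109/16*γ12 + 7/4*γ123
step 2: -1357/96 - 109/16*γ1 - 847/96*γ2 + 7/2*γ3 + 7/16*γ12 - 7/4*γ13 - 49/24*γ23
step 3: -53149/1440 - 8153/240*γ1 - 3227/288*γ2 - 469/240*γ3 + 3059/240*γ12 - 959/120*γ13 - 14663/720*γ23 - 1373/120*γ123
Answer: -53149/1440 - 8153/240*γ1 - 3227/288*γ2 - 469/240*γ3 + 3059/240*γ12 - 959/120*γ13 - 14663/720*γ23 - 1373/120*γ123


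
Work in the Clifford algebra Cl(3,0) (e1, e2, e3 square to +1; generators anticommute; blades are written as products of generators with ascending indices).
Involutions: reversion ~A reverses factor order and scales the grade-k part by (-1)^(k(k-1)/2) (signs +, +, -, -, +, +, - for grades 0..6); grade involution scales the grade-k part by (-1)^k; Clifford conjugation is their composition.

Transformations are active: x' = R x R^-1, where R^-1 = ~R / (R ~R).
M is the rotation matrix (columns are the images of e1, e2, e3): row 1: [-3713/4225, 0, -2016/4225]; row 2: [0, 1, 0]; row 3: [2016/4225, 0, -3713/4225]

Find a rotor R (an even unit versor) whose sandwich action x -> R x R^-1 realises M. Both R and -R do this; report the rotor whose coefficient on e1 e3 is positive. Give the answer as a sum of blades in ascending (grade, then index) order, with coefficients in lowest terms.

Method: write R = a + b12*e1 e2 + b13*e1 e3 + b23*e2 e3 with a^2 + b12^2 + b13^2 + b23^2 = 1 (so R^-1 = ~R). Expanding the columns R e_j ~R gives tr M = 4a^2 - 1 and, from the antisymmetric part, M21 - M12 = -4a*b12, M13 - M31 = 4a*b13, M32 - M23 = -4a*b23.
Here tr M = -3201/4225, so a^2 = (1 + tr M)/4 = 256/4225 and a = ±16/65. Taking a = 16/65: M21 - M12 = 0, M13 - M31 = -4032/4225, M32 - M23 = 0, giving b12 = 0, b13 = -63/65, b23 = 0, i.e. R = 16/65 - 63/65*e1 e3.
Its e1 e3 coefficient is negative, so report the other preimage -R.
Answer: -16/65 + 63/65*e1 e3. Why the constraint matters: R and -R act identically through the sandwich — M has trace -3201/4225 either way — so only the sign condition on e1 e3 picks one of the two preimages.


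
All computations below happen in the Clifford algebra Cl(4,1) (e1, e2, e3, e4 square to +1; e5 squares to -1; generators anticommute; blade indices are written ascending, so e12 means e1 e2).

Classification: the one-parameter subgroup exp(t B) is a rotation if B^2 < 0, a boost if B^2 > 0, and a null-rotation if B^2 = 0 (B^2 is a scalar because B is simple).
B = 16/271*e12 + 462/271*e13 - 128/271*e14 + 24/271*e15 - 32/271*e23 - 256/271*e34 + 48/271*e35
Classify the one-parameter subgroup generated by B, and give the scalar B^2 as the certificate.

B^2 term by term: the squares give (16/271)^2*(e12)^2 + (462/271)^2*(e13)^2 + (-128/271)^2*(e14)^2 + (24/271)^2*(e15)^2 + (-32/271)^2*(e23)^2 + (-256/271)^2*(e34)^2 + (48/271)^2*(e35)^2 = 256/73441*(-1) + 213444/73441*(-1) + 16384/73441*(-1) + 576/73441*(+1) + 1024/73441*(-1) + 65536/73441*(-1) + 2304/73441*(+1) = -4 (each basis 2-blade squares to minus the product of its generators' squares); cross terms between blades sharing an index anticommute and cancel; the commuting (index-disjoint) pairs give grade-4 terms 2*c*c'*(blade product), which cancel blade by blade — e1234: -8192/73441 + 8192/73441 = 0; e1235: 1536/73441 - 1536/73441 = 0; e1345: 12288/73441 - 12288/73441 = 0 — confirming B is simple. So B^2 = -4.
Answer: rotation, certificate B^2 = -4. Why this suffices: the scalar -4 survives any versor conjugation, so its sign alone determines the class however B is presented.


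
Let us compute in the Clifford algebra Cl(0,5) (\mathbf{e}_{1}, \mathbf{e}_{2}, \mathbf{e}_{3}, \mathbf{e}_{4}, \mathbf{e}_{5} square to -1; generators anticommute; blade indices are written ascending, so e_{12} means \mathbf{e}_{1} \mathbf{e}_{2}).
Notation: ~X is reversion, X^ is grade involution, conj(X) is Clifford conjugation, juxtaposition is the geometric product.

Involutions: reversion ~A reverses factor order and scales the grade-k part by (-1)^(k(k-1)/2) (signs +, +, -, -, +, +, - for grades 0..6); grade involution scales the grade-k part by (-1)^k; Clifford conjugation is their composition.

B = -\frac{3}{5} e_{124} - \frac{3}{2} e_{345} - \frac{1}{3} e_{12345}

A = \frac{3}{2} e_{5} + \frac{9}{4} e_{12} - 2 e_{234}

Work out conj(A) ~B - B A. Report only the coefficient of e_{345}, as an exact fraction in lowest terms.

first term: \frac{27}{20} e_{4} + \frac{6}{5} e_{13} - \frac{2}{3} e_{15} + 3 e_{25} + \frac{9}{4} e_{34} - \frac{3}{4} e_{345} - \frac{1}{2} e_{1234} + \frac{9}{10} e_{1245} - \frac{27}{8} e_{12345}
second term: \frac{27}{20} e_{4} + \frac{6}{5} e_{13} - \frac{2}{3} e_{15} + 3 e_{25} + \frac{9}{4} e_{34} + \frac{3}{4} e_{345} + \frac{1}{2} e_{1234} - \frac{9}{10} e_{1245} - \frac{27}{8} e_{12345}
Answer: -\frac{3}{2}


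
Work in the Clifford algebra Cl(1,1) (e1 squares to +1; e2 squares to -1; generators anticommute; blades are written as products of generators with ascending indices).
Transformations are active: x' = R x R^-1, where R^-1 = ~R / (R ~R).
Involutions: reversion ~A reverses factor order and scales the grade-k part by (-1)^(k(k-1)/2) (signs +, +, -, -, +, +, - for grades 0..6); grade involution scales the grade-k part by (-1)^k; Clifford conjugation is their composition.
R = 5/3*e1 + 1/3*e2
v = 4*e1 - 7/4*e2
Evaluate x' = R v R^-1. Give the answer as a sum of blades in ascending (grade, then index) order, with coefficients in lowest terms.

~R = 5/3*e1 + 1/3*e2, and R ~R = 8/3, so R^-1 = ~R / (8/3).
R v = 29/4 - 17/4*e1 e2
Answer: 81/16*e1 + 57/16*e2


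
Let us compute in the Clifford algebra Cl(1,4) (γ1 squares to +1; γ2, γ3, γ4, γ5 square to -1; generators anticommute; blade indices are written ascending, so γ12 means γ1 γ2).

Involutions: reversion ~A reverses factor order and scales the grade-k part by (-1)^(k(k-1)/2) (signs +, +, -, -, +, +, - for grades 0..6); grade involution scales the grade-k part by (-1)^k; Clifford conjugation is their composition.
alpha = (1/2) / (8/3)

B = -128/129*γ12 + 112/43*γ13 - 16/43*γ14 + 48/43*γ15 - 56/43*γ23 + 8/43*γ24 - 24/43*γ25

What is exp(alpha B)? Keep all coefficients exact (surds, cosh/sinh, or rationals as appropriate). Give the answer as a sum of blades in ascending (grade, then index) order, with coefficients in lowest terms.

B^2 term by term: the squares give (-128/129)^2*(γ12)^2 + (112/43)^2*(γ13)^2 + (-16/43)^2*(γ14)^2 + (48/43)^2*(γ15)^2 + (-56/43)^2*(γ23)^2 + (8/43)^2*(γ24)^2 + (-24/43)^2*(γ25)^2 = 16384/16641*(+1) + 12544/1849*(+1) + 256/1849*(+1) + 2304/1849*(+1) + 3136/1849*(-1) + 64/1849*(-1) + 576/1849*(-1) = 64/9 (each basis 2-blade squares to minus the product of its generators' squares); cross terms between blades sharing an index anticommute and cancel; the commuting (index-disjoint) pairs give grade-4 terms 2*c*c'*(blade product), which cancel blade by blade — γ1234: -1792/1849 + 1792/1849 = 0; γ1235: 5376/1849 - 5376/1849 = 0; γ1245: -768/1849 + 768/1849 = 0 — confirming B is simple. So B^2 = 64/9.
B^2 = 64/9 — the positive square puts this in the hyperbolic regime; l = 8/3, alpha*l = 1/2, so exp(alpha B) = cosh(1/2) + (sinh(1/2)/(8/3))*B = cosh(1/2) + (3*sinh(1/2)/8)*B.
Answer: cosh(1/2) - 16*sinh(1/2)/43*γ12 + 42*sinh(1/2)/43*γ13 - 6*sinh(1/2)/43*γ14 + 18*sinh(1/2)/43*γ15 - 21*sinh(1/2)/43*γ23 + 3*sinh(1/2)/43*γ24 - 9*sinh(1/2)/43*γ25


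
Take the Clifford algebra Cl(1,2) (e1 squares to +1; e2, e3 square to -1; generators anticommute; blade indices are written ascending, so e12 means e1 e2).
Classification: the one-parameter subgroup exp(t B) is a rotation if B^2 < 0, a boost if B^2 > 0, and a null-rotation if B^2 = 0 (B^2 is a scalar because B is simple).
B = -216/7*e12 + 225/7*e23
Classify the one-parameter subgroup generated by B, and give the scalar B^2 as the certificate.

B^2 term by term: the squares give (-216/7)^2*(e12)^2 + (225/7)^2*(e23)^2 = 46656/49*(+1) + 50625/49*(-1) = -81 (each basis 2-blade squares to minus the product of its generators' squares); cross terms between blades sharing an index anticommute and cancel. So B^2 = -81.
Answer: rotation, certificate B^2 = -81. The class reads off the invariant scalar -81 directly.


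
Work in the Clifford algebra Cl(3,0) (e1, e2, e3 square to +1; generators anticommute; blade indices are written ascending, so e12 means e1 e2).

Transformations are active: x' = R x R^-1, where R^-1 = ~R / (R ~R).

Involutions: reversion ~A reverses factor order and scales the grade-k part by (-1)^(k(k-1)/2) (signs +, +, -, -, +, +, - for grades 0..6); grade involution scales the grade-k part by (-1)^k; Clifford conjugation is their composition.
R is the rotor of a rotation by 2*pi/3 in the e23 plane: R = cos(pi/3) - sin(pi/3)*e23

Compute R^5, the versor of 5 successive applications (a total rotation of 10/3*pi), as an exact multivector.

Because a rotor carries half the rotation angle, composing 5 copies of this e23-plane rotor multiplies the phase: 5*(pi/3) = 5*pi/3, hence R^5 = cos(5*pi/3) - sin(5*pi/3)*e23.
cos(5*pi/3) = 1/2 and sin(5*pi/3) = -sqrt(3)/2, so R^5 = 1/2 + sqrt(3)/2*e23. The net rotation is 4/3*pi (after discarding 1 full turn, each of which contributes a factor -1 to the rotor); the rotor keeps the half-angle phase exactly.
Answer: 1/2 + sqrt(3)/2*e23


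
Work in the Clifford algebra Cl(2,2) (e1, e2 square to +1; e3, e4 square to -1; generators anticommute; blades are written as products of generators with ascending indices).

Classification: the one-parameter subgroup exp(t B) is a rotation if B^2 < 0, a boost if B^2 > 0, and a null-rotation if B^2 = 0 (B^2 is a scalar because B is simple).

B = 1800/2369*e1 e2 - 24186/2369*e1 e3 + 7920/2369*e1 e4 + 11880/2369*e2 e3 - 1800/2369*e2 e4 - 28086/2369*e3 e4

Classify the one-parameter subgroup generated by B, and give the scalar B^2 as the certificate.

B^2 term by term: the squares give (1800/2369)^2*(e1 e2)^2 + (-24186/2369)^2*(e1 e3)^2 + (7920/2369)^2*(e1 e4)^2 + (11880/2369)^2*(e2 e3)^2 + (-1800/2369)^2*(e2 e4)^2 + (-28086/2369)^2*(e3 e4)^2 = 3240000/5612161*(-1) + 584962596/5612161*(+1) + 62726400/5612161*(+1) + 141134400/5612161*(+1) + 3240000/5612161*(+1) + 788823396/5612161*(-1) = 0 (each basis 2-blade squares to minus the product of its generators' squares); cross terms between blades sharing an index anticommute and cancel; the commuting (index-disjoint) pairs give grade-4 terms 2*c*c'*(blade product), which cancel blade by blade — e1 e2 e3 e4: -101109600/5612161 - 87069600/5612161 + 188179200/5612161 = 0 — confirming B is simple. So B^2 = 0.
Answer: null-rotation, certificate B^2 = 0. The scalar 0 is the complete invariant here: its sign names the subgroup type.


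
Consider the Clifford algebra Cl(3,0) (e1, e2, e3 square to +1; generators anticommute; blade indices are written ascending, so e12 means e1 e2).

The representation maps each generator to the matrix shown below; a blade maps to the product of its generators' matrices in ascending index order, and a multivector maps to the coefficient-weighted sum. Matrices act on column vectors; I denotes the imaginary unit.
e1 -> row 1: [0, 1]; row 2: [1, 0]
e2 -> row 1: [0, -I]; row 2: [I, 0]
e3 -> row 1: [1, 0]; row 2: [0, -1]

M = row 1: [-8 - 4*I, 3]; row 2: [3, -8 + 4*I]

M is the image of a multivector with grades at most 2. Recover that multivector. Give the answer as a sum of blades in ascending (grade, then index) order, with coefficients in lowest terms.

Method: 1, rho(e1), rho(e2), rho(e3) form a trace-orthogonal basis of the 2x2 complex matrices (tr(X Y) = 2 if X = Y, else 0), so M = m0*1 + m1*rho(e1) + m2*rho(e2) + m3*rho(e3) with m0 = tr(M)/2 = -8, m1 = tr(M rho(e1))/2 = 3, m2 = tr(M rho(e2))/2 = 0, m3 = tr(M rho(e3))/2 = -4*I.
Multiplying table entries, the bivector images are rho(e12) = I*rho(e3), rho(e13) = -I*rho(e2), rho(e23) = I*rho(e1); with real blade coefficients the real parts of m0..m3 are the coefficients of 1, e1, e2, e3 and the imaginary parts give the bivectors (e23: Im m1, e13: -Im m2, e12: Im m3).
Answer: -8 + 3*e1 - 4*e12


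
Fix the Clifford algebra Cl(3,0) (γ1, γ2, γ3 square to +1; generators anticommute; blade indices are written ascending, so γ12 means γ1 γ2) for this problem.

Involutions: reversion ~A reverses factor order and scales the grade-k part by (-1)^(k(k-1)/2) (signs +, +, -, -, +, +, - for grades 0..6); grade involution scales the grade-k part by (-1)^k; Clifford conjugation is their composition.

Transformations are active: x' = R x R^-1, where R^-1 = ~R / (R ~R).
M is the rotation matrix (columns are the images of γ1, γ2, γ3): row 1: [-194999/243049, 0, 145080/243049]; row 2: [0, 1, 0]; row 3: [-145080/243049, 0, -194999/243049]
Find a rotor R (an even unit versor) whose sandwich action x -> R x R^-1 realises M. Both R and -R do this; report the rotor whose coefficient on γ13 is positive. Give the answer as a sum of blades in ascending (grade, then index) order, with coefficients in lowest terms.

Method: write R = a + b12*γ12 + b13*γ13 + b23*γ23 with a^2 + b12^2 + b13^2 + b23^2 = 1 (so R^-1 = ~R). Expanding the columns R e_j ~R gives tr M = 4a^2 - 1 and, from the antisymmetric part, M21 - M12 = -4a*b12, M13 - M31 = 4a*b13, M32 - M23 = -4a*b23.
Here tr M = -146949/243049, so a^2 = (1 + tr M)/4 = 24025/243049 and a = ±155/493. Taking a = 155/493: M21 - M12 = 0, M13 - M31 = 290160/243049, M32 - M23 = 0, giving b12 = 0, b13 = 468/493, b23 = 0, i.e. R = 155/493 + 468/493*γ13.
Its γ13 coefficient is already positive.
Answer: 155/493 + 468/493*γ13. Recall the cover is two-to-one: with M of trace -146949/243049, both preimages act alike, and the stated γ13 sign chooses the sheet.


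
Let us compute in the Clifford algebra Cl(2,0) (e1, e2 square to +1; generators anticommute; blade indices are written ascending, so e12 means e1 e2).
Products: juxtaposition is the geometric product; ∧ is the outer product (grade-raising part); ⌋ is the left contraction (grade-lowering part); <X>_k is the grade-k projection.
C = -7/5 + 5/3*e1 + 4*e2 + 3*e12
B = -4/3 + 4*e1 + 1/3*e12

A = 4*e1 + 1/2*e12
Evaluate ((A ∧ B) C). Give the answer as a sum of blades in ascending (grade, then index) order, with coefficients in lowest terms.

step 1: -16/3*e1 - 2/3*e12
step 2: -62/9 + 24/5*e1 - 134/9*e2 - 102/5*e12
Answer: -62/9 + 24/5*e1 - 134/9*e2 - 102/5*e12


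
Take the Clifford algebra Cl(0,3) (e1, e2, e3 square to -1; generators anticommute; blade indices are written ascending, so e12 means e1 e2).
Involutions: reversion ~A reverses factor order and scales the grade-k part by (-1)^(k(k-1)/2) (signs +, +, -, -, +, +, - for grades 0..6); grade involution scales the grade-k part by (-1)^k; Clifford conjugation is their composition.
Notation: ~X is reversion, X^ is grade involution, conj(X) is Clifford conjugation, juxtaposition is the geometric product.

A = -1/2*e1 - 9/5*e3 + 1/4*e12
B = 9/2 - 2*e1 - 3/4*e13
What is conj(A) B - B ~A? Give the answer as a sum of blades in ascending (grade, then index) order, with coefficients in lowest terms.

first term: 1 + 9/10*e1 + 1/2*e2 + 339/40*e3 - 9/8*e12 + 18/5*e13 + 3/16*e23
second term: -1 - 18/5*e1 - 1/2*e2 - 309/40*e3 - 9/8*e12 + 18/5*e13 - 3/16*e23
Answer: 2 + 9/2*e1 + e2 + 81/5*e3 + 3/8*e23


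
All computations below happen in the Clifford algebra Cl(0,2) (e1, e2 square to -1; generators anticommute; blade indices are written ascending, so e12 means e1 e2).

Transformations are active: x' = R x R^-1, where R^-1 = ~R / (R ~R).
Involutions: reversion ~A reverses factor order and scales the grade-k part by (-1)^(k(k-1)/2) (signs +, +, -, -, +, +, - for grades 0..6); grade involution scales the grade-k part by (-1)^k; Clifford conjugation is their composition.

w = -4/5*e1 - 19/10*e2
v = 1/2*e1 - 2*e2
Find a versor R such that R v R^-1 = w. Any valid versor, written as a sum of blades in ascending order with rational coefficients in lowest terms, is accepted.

Reasoning: v^2 = w^2 = -17/4 since conjugation preserves the quadratic form; R = v + w = -3/10*e1 - 39/10*e2 is then valid when invertible, keeping its own part and reversing (v - w)/2.
Answer: -3/10*e1 - 39/10*e2


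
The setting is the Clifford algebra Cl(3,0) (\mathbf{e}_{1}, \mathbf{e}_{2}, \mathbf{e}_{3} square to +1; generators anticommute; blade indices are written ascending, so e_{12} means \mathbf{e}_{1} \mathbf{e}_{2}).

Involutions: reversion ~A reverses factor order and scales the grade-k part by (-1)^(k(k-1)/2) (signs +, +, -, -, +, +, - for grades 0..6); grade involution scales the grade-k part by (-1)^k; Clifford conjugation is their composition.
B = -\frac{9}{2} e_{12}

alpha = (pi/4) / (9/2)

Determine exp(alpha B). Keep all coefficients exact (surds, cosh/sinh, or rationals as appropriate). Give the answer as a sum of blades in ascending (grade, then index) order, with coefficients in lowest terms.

B^2 = (-\frac{9}{2})^2*(e_{12})^2 = \frac{81}{4}*(-1) = -\frac{81}{4} (a basis 2-blade squares to minus the product of its generators' squares).
B^2 = -\frac{81}{4} — the series telescopes trigonometrically here: l = \frac{9}{2}, alpha*l = \frac{\pi}{4}, so exp(alpha B) = cos(\frac{\pi}{4}) + (sin(\frac{\pi}{4})/(\frac{9}{2}))*B = \frac{\sqrt{2}}{2} + (\frac{\sqrt{2}}{9})*B.
Answer: \frac{\sqrt{2}}{2} - \frac{\sqrt{2}}{2} e_{12}


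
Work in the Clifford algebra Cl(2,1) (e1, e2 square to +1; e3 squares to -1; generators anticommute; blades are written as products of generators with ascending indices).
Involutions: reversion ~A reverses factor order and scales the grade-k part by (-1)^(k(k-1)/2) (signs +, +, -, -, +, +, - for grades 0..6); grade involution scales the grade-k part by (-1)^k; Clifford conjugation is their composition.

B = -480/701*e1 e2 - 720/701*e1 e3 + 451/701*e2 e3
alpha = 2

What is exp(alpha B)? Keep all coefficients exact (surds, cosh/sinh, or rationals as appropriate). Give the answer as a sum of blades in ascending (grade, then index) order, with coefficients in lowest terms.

B^2 term by term: the squares give (-480/701)^2*(e1 e2)^2 + (-720/701)^2*(e1 e3)^2 + (451/701)^2*(e2 e3)^2 = 230400/491401*(-1) + 518400/491401*(+1) + 203401/491401*(+1) = 1 (each basis 2-blade squares to minus the product of its generators' squares); cross terms between blades sharing an index anticommute and cancel. So B^2 = 1.
B^2 = 1 — the series telescopes hyperbolically here: l = 1, alpha*l = 2, so exp(alpha B) = cosh(2) + (sinh(2)/1)*B = cosh(2) + (sinh(2))*B.
Answer: cosh(2) - 480*sinh(2)/701*e1 e2 - 720*sinh(2)/701*e1 e3 + 451*sinh(2)/701*e2 e3


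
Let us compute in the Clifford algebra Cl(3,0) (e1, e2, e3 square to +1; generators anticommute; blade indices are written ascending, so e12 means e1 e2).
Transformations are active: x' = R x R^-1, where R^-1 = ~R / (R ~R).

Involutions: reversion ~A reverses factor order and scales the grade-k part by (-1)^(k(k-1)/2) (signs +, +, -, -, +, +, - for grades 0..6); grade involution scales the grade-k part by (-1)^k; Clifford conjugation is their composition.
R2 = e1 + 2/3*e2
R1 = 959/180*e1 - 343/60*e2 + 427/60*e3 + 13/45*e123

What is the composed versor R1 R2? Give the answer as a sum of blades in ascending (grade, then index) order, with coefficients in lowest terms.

Distribute over the terms of R2 (each basis-blade product reordered to ascending indices, repeated generators contracted through their squares):
R1 (e1) = 959/180 + 343/60*e12 - 427/60*e13 + 13/45*e23
R1 (2/3*e2) = -343/90 + 959/270*e12 - 26/135*e13 - 427/90*e23
Summing the partial products and collecting blades:
Answer: 91/60 + 1001/108*e12 - 3947/540*e13 - 401/90*e23


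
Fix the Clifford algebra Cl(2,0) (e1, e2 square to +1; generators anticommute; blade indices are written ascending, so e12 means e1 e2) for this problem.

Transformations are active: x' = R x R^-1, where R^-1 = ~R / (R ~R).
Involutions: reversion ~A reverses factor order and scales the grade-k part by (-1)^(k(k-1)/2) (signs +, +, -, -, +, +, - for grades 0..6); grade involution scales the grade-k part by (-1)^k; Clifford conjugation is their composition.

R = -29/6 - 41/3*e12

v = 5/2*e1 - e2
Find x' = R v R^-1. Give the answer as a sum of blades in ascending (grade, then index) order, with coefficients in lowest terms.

~R = -29/6 + 41/3*e12, and R ~R = 7565/36, so R^-1 = ~R / (7565/36).
R v = 19/12*e1 + 39*e2
Answer: -38927/15130*e1 - 6007/7565*e2


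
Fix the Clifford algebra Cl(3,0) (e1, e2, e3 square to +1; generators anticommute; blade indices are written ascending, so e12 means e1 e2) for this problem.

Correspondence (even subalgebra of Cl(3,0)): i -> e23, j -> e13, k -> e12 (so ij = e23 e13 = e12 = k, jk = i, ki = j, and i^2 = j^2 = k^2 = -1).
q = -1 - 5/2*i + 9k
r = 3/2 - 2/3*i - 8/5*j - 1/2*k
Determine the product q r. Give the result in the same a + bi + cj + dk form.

In blades: q = -1 + 9*e12 - 5/2*e23, r = 3/2 - 1/2*e12 - 8/5*e13 - 2/3*e23.
Distribute q over r term by term (generator squares from the signature, products reordered to ascending indices): (-1)*r = -3/2 + 1/2*e12 + 8/5*e13 + 2/3*e23; (9*e12)*r = 9/2 + 27/2*e12 - 6*e13 + 72/5*e23; (-5/2*e23)*r = -5/3 + 4*e12 - 5/4*e13 - 15/4*e23.
Sum: 4/3 + 18*e12 - 113/20*e13 + 679/60*e23; translating back through the correspondence:
Answer: 4/3 + 679/60*i - 113/20*j + 18k


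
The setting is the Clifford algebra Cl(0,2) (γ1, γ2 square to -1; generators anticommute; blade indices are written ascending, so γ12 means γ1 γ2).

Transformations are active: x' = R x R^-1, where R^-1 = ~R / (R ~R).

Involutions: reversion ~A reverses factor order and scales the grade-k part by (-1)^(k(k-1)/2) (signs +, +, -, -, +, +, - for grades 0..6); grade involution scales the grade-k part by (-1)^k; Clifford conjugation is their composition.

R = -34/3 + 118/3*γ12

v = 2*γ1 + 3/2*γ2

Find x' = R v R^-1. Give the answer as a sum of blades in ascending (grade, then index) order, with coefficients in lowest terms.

~R = -34/3 - 118/3*γ12, and R ~R = 15080/9, so R^-1 = ~R / (15080/9).
R v = -245/3*γ1 + 185/3*γ2
Answer: -675/754*γ1 - 880/377*γ2


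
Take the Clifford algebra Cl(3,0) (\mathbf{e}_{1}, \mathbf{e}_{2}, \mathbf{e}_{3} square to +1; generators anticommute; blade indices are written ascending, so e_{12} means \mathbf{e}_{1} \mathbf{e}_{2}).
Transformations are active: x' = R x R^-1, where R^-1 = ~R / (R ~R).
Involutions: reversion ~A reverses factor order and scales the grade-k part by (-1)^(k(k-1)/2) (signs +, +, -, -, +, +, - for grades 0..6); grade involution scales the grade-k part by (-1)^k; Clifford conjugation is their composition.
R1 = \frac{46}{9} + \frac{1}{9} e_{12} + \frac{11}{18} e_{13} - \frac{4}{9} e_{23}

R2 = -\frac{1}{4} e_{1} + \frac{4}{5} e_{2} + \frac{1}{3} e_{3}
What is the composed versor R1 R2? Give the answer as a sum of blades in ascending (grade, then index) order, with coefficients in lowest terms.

Distribute over the terms of R2 (each basis-blade product reordered to ascending indices, repeated generators contracted through their squares):
R1 (-\frac{1}{4} e_{1}) = -\frac{23}{18} e_{1} + \frac{1}{36} e_{2} + \frac{11}{72} e_{3} + \frac{1}{9} e_{123}
R1 (\frac{4}{5} e_{2}) = \frac{4}{45} e_{1} + \frac{184}{45} e_{2} + \frac{16}{45} e_{3} - \frac{22}{45} e_{123}
R1 (\frac{1}{3} e_{3}) = \frac{11}{54} e_{1} - \frac{4}{27} e_{2} + \frac{46}{27} e_{3} + \frac{1}{27} e_{123}
Summing the partial products and collecting blades:
Answer: -\frac{133}{135} e_{1} + \frac{2143}{540} e_{2} + \frac{2389}{1080} e_{3} - \frac{46}{135} e_{123}


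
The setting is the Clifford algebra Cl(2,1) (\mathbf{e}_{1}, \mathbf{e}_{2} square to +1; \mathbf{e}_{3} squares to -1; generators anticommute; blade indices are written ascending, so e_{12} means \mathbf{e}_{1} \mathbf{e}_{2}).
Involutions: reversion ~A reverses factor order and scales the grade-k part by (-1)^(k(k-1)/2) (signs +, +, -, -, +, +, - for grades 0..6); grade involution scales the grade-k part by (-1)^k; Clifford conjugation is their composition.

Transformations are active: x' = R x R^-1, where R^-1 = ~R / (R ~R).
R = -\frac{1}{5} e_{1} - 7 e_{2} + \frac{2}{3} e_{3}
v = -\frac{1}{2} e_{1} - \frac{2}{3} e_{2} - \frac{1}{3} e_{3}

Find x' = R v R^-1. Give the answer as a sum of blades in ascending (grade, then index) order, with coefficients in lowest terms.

~R = -\frac{1}{5} e_{1} - 7 e_{2} + \frac{2}{3} e_{3}, and R ~R = \frac{10934}{225}, so R^-1 = ~R / (\frac{10934}{225}).
R v = \frac{449}{90} - \frac{101}{30} e_{12} + \frac{2}{5} e_{13} + \frac{25}{9} e_{23}
Answer: \frac{2509}{5467} e_{1} - \frac{3611}{4686} e_{2} + \frac{7712}{16401} e_{3}


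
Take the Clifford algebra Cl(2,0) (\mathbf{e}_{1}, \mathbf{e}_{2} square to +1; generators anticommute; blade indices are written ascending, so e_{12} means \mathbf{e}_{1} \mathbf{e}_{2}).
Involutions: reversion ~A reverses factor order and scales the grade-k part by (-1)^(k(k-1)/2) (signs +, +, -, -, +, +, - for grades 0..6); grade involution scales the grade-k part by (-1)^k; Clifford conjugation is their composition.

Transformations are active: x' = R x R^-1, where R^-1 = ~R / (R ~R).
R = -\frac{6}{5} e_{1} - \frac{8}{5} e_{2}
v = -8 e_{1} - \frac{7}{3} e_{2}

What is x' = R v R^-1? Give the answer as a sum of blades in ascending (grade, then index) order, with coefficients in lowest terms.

~R = -\frac{6}{5} e_{1} - \frac{8}{5} e_{2}, and R ~R = 4, so R^-1 = ~R / (4).
R v = \frac{40}{3} - 10 e_{12}
Answer: -\frac{25}{3} e_{2}


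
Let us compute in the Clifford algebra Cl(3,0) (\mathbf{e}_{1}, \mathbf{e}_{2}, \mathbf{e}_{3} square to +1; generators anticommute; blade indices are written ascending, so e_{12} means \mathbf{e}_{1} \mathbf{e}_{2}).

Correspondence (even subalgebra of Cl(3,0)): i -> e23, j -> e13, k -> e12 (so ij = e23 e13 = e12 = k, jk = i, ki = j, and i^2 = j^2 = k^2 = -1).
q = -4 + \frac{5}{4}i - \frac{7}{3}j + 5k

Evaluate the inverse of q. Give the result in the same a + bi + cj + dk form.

In blades: q = -4 + 5 e_{12} - \frac{7}{3} e_{13} + \frac{5}{4} e_{23}.
With qbar = -4 - 5 e_{12} + \frac{7}{3} e_{13} - \frac{5}{4} e_{23} (scalar fixed, mapped units negated), q qbar = \frac{6913}{144} (the sum of squared coefficients), so q^-1 = qbar / (\frac{6913}{144}) = -\frac{576}{6913} - \frac{720}{6913} e_{12} + \frac{336}{6913} e_{13} - \frac{180}{6913} e_{23}; translating back:
Answer: -\frac{576}{6913} - \frac{180}{6913}i + \frac{336}{6913}j - \frac{720}{6913}k


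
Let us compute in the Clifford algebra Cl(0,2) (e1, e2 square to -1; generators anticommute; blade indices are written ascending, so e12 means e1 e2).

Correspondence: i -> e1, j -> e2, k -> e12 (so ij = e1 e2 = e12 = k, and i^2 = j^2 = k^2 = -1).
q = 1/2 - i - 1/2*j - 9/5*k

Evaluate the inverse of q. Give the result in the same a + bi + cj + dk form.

In blades: q = 1/2 - e1 - 1/2*e2 - 9/5*e12.
With qbar = 1/2 + e1 + 1/2*e2 + 9/5*e12 (scalar fixed, mapped units negated), q qbar = 237/50 (the sum of squared coefficients), so q^-1 = qbar / (237/50) = 25/237 + 50/237*e1 + 25/237*e2 + 30/79*e12; translating back:
Answer: 25/237 + 50/237*i + 25/237*j + 30/79*k


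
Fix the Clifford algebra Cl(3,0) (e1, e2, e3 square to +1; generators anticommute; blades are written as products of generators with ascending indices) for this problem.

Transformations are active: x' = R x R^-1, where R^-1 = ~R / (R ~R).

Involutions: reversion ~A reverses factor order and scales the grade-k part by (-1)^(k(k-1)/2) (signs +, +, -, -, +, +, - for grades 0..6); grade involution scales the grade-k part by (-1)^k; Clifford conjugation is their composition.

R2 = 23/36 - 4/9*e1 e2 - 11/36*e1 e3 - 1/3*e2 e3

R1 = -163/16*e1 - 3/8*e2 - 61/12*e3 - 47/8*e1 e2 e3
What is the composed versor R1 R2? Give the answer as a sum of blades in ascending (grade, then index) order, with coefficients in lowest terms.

Distribute over the terms of R1 (each basis-blade product reordered to ascending indices, repeated generators contracted through their squares):
(-163/16*e1) R2 = -3749/576*e1 + 163/36*e2 + 1793/576*e3 + 163/48*e1 e2 e3
(-3/8*e2) R2 = -1/6*e1 - 23/96*e2 + 1/8*e3 - 11/96*e1 e2 e3
(-61/12*e3) R2 = -671/432*e1 - 61/36*e2 - 1403/432*e3 + 61/27*e1 e2 e3
(-47/8*e1 e2 e3) R2 = -47/24*e1 + 517/288*e2 - 47/18*e3 - 1081/288*e1 e2 e3
Summing the partial products and collecting blades:
Answer: -17603/1728*e1 + 79/18*e2 - 4529/1728*e3 + 193/108*e1 e2 e3


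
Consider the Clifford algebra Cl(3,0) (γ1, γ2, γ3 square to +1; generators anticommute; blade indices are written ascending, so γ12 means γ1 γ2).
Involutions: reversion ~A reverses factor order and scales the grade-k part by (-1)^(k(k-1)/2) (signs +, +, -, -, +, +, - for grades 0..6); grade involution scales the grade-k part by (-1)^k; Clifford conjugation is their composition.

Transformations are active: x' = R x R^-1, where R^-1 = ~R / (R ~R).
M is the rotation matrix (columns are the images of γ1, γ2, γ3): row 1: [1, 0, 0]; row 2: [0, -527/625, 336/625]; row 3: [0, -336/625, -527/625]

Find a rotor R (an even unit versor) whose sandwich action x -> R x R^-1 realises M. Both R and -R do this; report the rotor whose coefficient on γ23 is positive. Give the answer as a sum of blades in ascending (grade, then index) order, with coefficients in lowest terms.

Method: write R = a + b12*γ12 + b13*γ13 + b23*γ23 with a^2 + b12^2 + b13^2 + b23^2 = 1 (so R^-1 = ~R). Expanding the columns R e_j ~R gives tr M = 4a^2 - 1 and, from the antisymmetric part, M21 - M12 = -4a*b12, M13 - M31 = 4a*b13, M32 - M23 = -4a*b23.
Here tr M = -429/625, so a^2 = (1 + tr M)/4 = 49/625 and a = ±7/25. Taking a = 7/25: M21 - M12 = 0, M13 - M31 = 0, M32 - M23 = -672/625, giving b12 = 0, b13 = 0, b23 = 24/25, i.e. R = 7/25 + 24/25*γ23.
Its γ23 coefficient is already positive.
Answer: 7/25 + 24/25*γ23. Why the constraint matters: R and -R act identically through the sandwich — M has trace -429/625 either way — so only the sign condition on γ23 picks one of the two preimages.


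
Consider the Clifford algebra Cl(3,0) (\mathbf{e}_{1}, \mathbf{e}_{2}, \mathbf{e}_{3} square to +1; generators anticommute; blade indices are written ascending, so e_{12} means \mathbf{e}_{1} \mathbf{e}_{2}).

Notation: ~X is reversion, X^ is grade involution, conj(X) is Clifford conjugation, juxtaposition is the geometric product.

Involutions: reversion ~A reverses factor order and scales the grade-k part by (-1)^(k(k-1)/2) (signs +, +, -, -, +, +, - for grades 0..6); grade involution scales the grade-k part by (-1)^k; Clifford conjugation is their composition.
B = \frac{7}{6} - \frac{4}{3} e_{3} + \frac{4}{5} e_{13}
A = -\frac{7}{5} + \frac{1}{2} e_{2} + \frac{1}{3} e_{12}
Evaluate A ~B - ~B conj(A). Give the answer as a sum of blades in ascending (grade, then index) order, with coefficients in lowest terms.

first term: -\frac{49}{30} + \frac{7}{12} e_{2} + \frac{28}{15} e_{3} + \frac{7}{18} e_{12} + \frac{28}{25} e_{13} - \frac{2}{5} e_{23} - \frac{2}{45} e_{123}
second term: -\frac{49}{30} - \frac{7}{12} e_{2} + \frac{28}{15} e_{3} - \frac{7}{18} e_{12} + \frac{28}{25} e_{13} - \frac{2}{5} e_{23} + \frac{2}{45} e_{123}
Answer: \frac{7}{6} e_{2} + \frac{7}{9} e_{12} - \frac{4}{45} e_{123}


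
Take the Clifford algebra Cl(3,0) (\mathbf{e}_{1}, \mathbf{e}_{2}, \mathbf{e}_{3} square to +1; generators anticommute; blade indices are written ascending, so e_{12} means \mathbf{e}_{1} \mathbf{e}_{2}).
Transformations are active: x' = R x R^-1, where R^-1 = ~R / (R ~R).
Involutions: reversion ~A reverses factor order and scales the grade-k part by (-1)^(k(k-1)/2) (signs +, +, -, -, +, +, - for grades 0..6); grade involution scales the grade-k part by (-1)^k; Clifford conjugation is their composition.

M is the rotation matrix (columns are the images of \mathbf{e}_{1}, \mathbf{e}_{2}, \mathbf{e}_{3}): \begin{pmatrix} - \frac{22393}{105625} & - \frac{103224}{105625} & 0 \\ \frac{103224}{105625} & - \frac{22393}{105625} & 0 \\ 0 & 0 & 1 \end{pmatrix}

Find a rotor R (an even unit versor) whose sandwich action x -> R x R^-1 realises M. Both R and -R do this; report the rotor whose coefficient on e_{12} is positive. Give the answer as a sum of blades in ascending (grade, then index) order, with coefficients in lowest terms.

Method: write R = a + b12*e_{12} + b13*e_{13} + b23*e_{23} with a^2 + b12^2 + b13^2 + b23^2 = 1 (so R^-1 = ~R). Expanding the columns R e_j ~R gives tr M = 4a^2 - 1 and, from the antisymmetric part, M21 - M12 = -4a*b12, M13 - M31 = 4a*b13, M32 - M23 = -4a*b23.
Here tr M = \frac{60839}{105625}, so a^2 = (1 + tr M)/4 = \frac{41616}{105625} and a = ±\frac{204}{325}. Taking a = \frac{204}{325}: M21 - M12 = \frac{206448}{105625}, M13 - M31 = 0, M32 - M23 = 0, giving b12 = -\frac{253}{325}, b13 = 0, b23 = 0, i.e. R = \frac{204}{325} - \frac{253}{325} e_{12}.
Its e_{12} coefficient is negative, so report the other preimage -R.
Answer: -\frac{204}{325} + \frac{253}{325} e_{12}. Key observation: the double cover Spin(3) -> SO(3) sends R and -R to the same matrix (trace \frac{60839}{105625} here), so the stated sign of the e_{12} coefficient is what selects one sheet.


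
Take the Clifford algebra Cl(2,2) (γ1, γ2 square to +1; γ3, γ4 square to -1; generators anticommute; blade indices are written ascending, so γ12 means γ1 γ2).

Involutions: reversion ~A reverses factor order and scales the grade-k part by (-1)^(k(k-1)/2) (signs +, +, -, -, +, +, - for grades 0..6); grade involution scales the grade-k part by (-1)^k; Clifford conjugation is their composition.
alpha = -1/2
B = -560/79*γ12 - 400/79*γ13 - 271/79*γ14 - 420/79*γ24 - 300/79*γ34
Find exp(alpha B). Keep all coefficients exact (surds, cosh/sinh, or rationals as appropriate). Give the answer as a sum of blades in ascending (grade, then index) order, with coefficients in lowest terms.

B^2 term by term: the squares give (-560/79)^2*(γ12)^2 + (-400/79)^2*(γ13)^2 + (-271/79)^2*(γ14)^2 + (-420/79)^2*(γ24)^2 + (-300/79)^2*(γ34)^2 = 313600/6241*(-1) + 160000/6241*(+1) + 73441/6241*(+1) + 176400/6241*(+1) + 90000/6241*(-1) = 1 (each basis 2-blade squares to minus the product of its generators' squares); cross terms between blades sharing an index anticommute and cancel; the commuting (index-disjoint) pairs give grade-4 terms 2*c*c'*(blade product), which cancel blade by blade — γ1234: 336000/6241 - 336000/6241 = 0 — confirming B is simple. So B^2 = 1.
B^2 = 1 — a positive square means the series sums to a boost: l = 1, alpha*l = -1/2, so exp(alpha B) = cosh(-1/2) + (sinh(-1/2)/1)*B = cosh(1/2) + (-sinh(1/2))*B.
Answer: cosh(1/2) + 560*sinh(1/2)/79*γ12 + 400*sinh(1/2)/79*γ13 + 271*sinh(1/2)/79*γ14 + 420*sinh(1/2)/79*γ24 + 300*sinh(1/2)/79*γ34


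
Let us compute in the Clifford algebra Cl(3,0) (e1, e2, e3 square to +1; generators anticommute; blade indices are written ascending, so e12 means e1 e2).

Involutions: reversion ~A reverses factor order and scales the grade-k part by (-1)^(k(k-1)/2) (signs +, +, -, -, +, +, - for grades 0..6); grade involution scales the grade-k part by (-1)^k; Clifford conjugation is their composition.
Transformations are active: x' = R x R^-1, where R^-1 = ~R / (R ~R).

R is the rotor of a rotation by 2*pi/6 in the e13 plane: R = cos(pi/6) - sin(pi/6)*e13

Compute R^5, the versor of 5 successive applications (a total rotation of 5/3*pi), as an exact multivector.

Rotor phase runs at HALF the rotation angle; powers of one rotor simply add phase, so after 5 steps in e13 the phase is 5*pi/6 = 5*pi/6 and R^5 = cos(5*pi/6) - sin(5*pi/6)*e13.
cos(5*pi/6) = -sqrt(3)/2 and sin(5*pi/6) = 1/2, so R^5 = -sqrt(3)/2 - 1/2*e13. The net rotation is 5/3*pi; the rotor keeps the half-angle phase exactly.
Answer: -sqrt(3)/2 - 1/2*e13


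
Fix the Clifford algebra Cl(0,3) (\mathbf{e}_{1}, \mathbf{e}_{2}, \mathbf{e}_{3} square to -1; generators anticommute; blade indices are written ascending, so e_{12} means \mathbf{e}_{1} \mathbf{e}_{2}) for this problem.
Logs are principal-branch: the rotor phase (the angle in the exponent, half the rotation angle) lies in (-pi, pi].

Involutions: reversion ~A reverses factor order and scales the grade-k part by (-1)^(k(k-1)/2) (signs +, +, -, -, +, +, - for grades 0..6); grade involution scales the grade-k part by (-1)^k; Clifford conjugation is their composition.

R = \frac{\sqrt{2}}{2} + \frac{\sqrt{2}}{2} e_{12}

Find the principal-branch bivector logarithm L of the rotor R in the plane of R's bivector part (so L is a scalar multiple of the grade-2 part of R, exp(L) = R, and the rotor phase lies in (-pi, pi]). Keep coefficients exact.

The scalar part of R is \frac{\sqrt{2}}{2}, which pins the rotor phase on the principal branch; dividing the bivector part by the sine of that phase recovers the unit plane, and L is the phase times that plane.
Concretely: cos(phase) = \frac{\sqrt{2}}{2} gives phase = ±\frac{\pi}{4}, and since phase/sin(phase) is even the sign is immaterial: L = (phase/sin(phase)) * <R>_2 = (\frac{\sqrt{2} \pi}{4}) * <R>_2.
Answer: \frac{\pi}{4} e_{12}
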